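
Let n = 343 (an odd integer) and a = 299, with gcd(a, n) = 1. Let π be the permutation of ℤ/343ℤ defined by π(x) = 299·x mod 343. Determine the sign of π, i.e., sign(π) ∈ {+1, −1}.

-1

Trace 254: π^k(254) = [254, 143, 225, 47, 333, 97, 191] for k=0..6.
4 cycles of lengths [294, 42, 6, 1].
Σ(ℓ_i−1) = 343−4 = 339; sign = (−1)^339 = -1.
Zolotarev: (299|343) = -1, matching the cycle-count sign.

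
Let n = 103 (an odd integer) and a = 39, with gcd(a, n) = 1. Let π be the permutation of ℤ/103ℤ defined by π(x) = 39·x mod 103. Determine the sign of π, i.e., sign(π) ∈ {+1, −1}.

-1

Trace 102: π^k(102) = [102, 64, 24, 9, 42, 93, 22] for k=0..6.
π_39 has 4 disjoint cycles with lengths [34, 34, 34, 1] on {0,…,102}.
With 4 cycles on 103 points, sign = (−1)^{103−4} = -1.
(39|103)_J = -1 (Zolotarev's lemma cross-check).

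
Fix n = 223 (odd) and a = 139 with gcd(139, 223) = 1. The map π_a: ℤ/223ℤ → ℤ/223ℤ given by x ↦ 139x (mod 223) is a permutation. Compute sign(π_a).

+1

Start at x=196: 196 → 38 → 153 → 82 → 25 → 130 → 7 → … (one orbit).
The orbit structure of x ↦ 139x mod 223: 3 orbits of sizes [111, 111, 1].
sign(π) = (−1)^{n − #cycles} = (−1)^{223−3} = (−1)^220 = +1.
The Jacobi symbol (139|223) = +1 (Zolotarev) agrees.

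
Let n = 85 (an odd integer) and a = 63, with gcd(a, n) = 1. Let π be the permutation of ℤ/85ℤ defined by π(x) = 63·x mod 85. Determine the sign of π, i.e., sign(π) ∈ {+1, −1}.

Orbit of 19 under x↦63x: [19, 7, 16, 73, 9, 57, 21]… (length divides ord_85(63)).
7 cycles of lengths [16, 16, 16, 16, 16, 4, 1].
With 7 cycles on 85 points, sign = (−1)^{85−7} = +1.

+1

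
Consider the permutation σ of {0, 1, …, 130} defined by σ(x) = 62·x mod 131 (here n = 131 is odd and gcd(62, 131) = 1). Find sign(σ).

Trace 107: π^k(107) = [107, 84, 99, 112, 1, 62, 45] for k=0..6.
π_62 has 11 disjoint cycles with lengths [13, 13, 13, 13, 13, 13, 13, 13, 13, 13, 1] on {0,…,130}.
Σ(ℓ_i−1) = 131−11 = 120; sign = (−1)^120 = +1.
Zolotarev: (62|131) = +1, matching the cycle-count sign.

+1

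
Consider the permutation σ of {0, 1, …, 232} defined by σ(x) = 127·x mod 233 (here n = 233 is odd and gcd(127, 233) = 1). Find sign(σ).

-1

Start at x=165: 165 → 218 → 192 → 152 → 198 → 215 → 44 → … (one orbit).
Cycle lengths of π_127 on ℤ/233ℤ: [232, 1]; 2 cycles in total.
With 2 cycles on 233 points, sign = (−1)^{233−2} = -1.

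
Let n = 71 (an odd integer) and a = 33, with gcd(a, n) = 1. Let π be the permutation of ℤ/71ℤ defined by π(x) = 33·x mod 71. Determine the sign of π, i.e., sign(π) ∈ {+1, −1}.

-1

Orbit of 26 under x↦33x: [26, 6, 56, 2, 66, 48, 22]… (length divides ord_71(33)).
π_33 has 2 disjoint cycles with lengths [70, 1] on {0,…,70}.
71 − 2 = 69 transpositions; sign(π) = (−1)^69 = -1.
Check: (33/71) = -1 by Zolotarev.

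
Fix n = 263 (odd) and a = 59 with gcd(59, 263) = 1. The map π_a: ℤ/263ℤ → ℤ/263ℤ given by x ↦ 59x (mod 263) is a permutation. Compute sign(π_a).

-1

Orbit of 54 under x↦59x: [54, 30, 192, 19, 69, 126, 70]… (length divides ord_263(59)).
Cycle lengths of π_59 on ℤ/263ℤ: [262, 1]; 2 cycles in total.
With 2 cycles on 263 points, sign = (−1)^{263−2} = -1.
The Jacobi symbol (59|263) = -1 (Zolotarev) agrees.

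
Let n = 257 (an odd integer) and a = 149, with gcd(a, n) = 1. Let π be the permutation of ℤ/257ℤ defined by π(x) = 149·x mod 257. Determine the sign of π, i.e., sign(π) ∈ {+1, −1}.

-1

Trace 32: π^k(32) = [32, 142, 84, 180, 92, 87, 113] for k=0..6.
Decompose π into cycles: lengths [256, 1] (2 cycles, including the fixed point 0).
With 2 cycles on 257 points, sign = (−1)^{257−2} = -1.
Via Zolotarev, sign(π_{149}) = (149|257) = -1.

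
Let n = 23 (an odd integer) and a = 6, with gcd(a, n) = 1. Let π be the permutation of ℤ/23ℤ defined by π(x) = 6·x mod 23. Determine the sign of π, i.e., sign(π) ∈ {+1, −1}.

+1

Trace 18: π^k(18) = [18, 16, 4, 1, 6, 13, 9] for k=0..6.
The orbit structure of x ↦ 6x mod 23: 3 orbits of sizes [11, 11, 1].
3 cycles on 23: each ℓ→(−1)^(ℓ−1), product (−1)^20 = +1.
Via Zolotarev, sign(π_{6}) = (6|23) = +1.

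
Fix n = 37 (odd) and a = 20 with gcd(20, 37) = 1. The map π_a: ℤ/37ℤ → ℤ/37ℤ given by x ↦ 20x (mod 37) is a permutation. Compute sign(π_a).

-1

Start at x=4: 4 → 6 → 9 → 32 → 11 → 35 → 34 → … (one orbit).
Decompose π into cycles: lengths [36, 1] (2 cycles, including the fixed point 0).
37 − 2 = 35 transpositions; sign(π) = (−1)^35 = -1.
Zolotarev: (20|37) = -1, matching the cycle-count sign.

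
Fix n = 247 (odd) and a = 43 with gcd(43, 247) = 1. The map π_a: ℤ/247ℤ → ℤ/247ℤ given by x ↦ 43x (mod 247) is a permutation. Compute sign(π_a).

Orbit of 144 under x↦43x: [144, 17, 237, 64, 35, 23, 1]… (length divides ord_247(43)).
17 cycles of lengths [18, 18, 18, 18, 18, 18, 18, 18, 18, 18, 18, 18, 9, 9, 6, 6, 1].
17 cycles on 247: each ℓ→(−1)^(ℓ−1), product (−1)^230 = +1.
Zolotarev: (43|247) = +1, matching the cycle-count sign.

+1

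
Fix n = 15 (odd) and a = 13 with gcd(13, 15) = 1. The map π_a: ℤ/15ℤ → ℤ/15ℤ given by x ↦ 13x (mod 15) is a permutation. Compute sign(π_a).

Orbit of 13 under x↦13x: [13, 4, 7, 1]… (length divides ord_15(13)).
Decompose π into cycles: lengths [4, 4, 4, 1, 1, 1] (6 cycles, including the fixed point 0).
n − c = 15 − 6 = 9; sign = (−1)^9 = -1.

-1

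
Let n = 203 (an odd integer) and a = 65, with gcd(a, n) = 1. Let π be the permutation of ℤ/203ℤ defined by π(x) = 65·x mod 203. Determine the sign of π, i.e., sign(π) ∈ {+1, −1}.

+1

Orbit of 197 under x↦65x: [197, 16, 25, 1, 65, 165, 169]… (length divides ord_203(65)).
Decompose π into cycles: lengths [21, 21, 21, 21, 21, 21, 21, 21, 7, 7, 7, 7, 3, 3, 1] (15 cycles, including the fixed point 0).
203 − 15 = 188 transpositions; sign(π) = (−1)^188 = +1.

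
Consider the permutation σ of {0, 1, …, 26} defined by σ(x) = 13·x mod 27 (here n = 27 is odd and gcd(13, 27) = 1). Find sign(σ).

Trace 7: π^k(7) = [7, 10, 22, 16, 19, 4, 25] for k=0..6.
Cycle lengths of π_13 on ℤ/27ℤ: [9, 9, 3, 3, 1, 1, 1]; 7 cycles in total.
sign(π) = (−1)^{n − #cycles} = (−1)^{27−7} = (−1)^20 = +1.

+1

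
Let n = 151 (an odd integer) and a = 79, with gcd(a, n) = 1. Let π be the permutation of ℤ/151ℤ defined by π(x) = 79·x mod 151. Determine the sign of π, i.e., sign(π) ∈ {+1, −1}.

Start at x=131: 131 → 81 → 57 → 124 → 132 → 9 → 107 → … (one orbit).
Decompose π into cycles: lengths [50, 50, 50, 1] (4 cycles, including the fixed point 0).
With 4 cycles on 151 points, sign = (−1)^{151−4} = -1.
Via Zolotarev, sign(π_{79}) = (79|151) = -1.

-1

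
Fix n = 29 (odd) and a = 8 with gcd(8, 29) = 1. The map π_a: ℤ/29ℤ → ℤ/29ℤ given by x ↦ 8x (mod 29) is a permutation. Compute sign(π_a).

-1

Start at x=13: 13 → 17 → 20 → 15 → 4 → 3 → 24 → … (one orbit).
Decompose π into cycles: lengths [28, 1] (2 cycles, including the fixed point 0).
n − c = 29 − 2 = 27; sign = (−1)^27 = -1.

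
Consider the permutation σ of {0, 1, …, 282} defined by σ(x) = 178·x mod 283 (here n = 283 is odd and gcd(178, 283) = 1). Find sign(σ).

-1

Orbit of 123 under x↦178x: [123, 103, 222, 179, 166, 116, 272]… (length divides ord_283(178)).
Cycle lengths of π_178 on ℤ/283ℤ: [282, 1]; 2 cycles in total.
Σ(ℓ_i−1) = 283−2 = 281; sign = (−1)^281 = -1.
Check: (178/283) = -1 by Zolotarev.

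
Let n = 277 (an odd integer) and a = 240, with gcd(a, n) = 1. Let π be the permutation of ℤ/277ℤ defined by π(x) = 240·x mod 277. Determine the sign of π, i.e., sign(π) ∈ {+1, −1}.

-1

Trace 226: π^k(226) = [226, 225, 262, 1, 240, 261, 38] for k=0..6.
π_240 has 4 disjoint cycles with lengths [92, 92, 92, 1] on {0,…,276}.
sign(π) = (−1)^{n − #cycles} = (−1)^{277−4} = (−1)^273 = -1.
Check: (240/277) = -1 by Zolotarev.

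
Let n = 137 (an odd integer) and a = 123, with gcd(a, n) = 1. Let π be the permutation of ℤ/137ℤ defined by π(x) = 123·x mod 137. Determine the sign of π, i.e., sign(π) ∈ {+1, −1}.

+1

Start at x=133: 133 → 56 → 38 → 16 → 50 → 122 → 73 → … (one orbit).
Cycle lengths of π_123 on ℤ/137ℤ: [17, 17, 17, 17, 17, 17, 17, 17, 1]; 9 cycles in total.
137 − 9 = 128 transpositions; sign(π) = (−1)^128 = +1.
Zolotarev: (123|137) = +1, matching the cycle-count sign.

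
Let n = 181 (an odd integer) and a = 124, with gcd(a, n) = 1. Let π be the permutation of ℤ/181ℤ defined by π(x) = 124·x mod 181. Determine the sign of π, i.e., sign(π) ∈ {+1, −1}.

Orbit of 57 under x↦124x: [57, 9, 30, 100, 92, 5, 77]… (length divides ord_181(124)).
π_124 has 2 disjoint cycles with lengths [180, 1] on {0,…,180}.
n − c = 181 − 2 = 179; sign = (−1)^179 = -1.

-1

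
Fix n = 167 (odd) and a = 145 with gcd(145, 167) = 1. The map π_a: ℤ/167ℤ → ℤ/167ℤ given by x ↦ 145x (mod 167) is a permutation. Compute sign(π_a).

-1

Start at x=112: 112 → 41 → 100 → 138 → 137 → 159 → 9 → … (one orbit).
Cycle lengths of π_145 on ℤ/167ℤ: [166, 1]; 2 cycles in total.
n − c = 167 − 2 = 165; sign = (−1)^165 = -1.
(145|167)_J = -1 (Zolotarev's lemma cross-check).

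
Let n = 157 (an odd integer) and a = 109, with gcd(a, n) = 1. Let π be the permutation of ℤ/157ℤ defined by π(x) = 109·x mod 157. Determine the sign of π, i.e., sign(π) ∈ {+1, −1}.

+1

Start at x=19: 19 → 30 → 130 → 40 → 121 → 1 → 109 → … (one orbit).
π_109 has 5 disjoint cycles with lengths [39, 39, 39, 39, 1] on {0,…,156}.
n − c = 157 − 5 = 152; sign = (−1)^152 = +1.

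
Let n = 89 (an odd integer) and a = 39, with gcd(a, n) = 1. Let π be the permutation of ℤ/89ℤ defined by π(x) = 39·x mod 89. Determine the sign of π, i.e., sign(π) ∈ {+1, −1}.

Trace 64: π^k(64) = [64, 4, 67, 32, 2, 78, 16] for k=0..6.
Cycle type of π: 11×8 + 1; total 9 cycles.
89 − 9 = 80 transpositions; sign(π) = (−1)^80 = +1.

+1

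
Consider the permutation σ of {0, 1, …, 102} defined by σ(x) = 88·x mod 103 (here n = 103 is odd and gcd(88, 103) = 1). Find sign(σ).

-1

Trace 50: π^k(50) = [50, 74, 23, 67, 25, 37, 63] for k=0..6.
Decompose π into cycles: lengths [102, 1] (2 cycles, including the fixed point 0).
With 2 cycles on 103 points, sign = (−1)^{103−2} = -1.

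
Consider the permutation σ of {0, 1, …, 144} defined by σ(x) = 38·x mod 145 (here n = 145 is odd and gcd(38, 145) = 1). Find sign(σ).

-1

Orbit of 28 under x↦38x: [28, 49, 122, 141, 138, 24, 42]… (length divides ord_145(38)).
π_38 has 8 disjoint cycles with lengths [28, 28, 28, 28, 14, 14, 4, 1] on {0,…,144}.
sign(π) = (−1)^{n − #cycles} = (−1)^{145−8} = (−1)^137 = -1.
The Jacobi symbol (38|145) = -1 (Zolotarev) agrees.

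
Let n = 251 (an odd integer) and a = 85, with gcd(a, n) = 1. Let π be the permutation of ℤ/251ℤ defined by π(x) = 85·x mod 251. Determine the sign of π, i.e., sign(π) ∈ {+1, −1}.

+1

Orbit of 58 under x↦85x: [58, 161, 131, 91, 205, 106, 225]… (length divides ord_251(85)).
Decompose π into cycles: lengths [125, 125, 1] (3 cycles, including the fixed point 0).
n − c = 251 − 3 = 248; sign = (−1)^248 = +1.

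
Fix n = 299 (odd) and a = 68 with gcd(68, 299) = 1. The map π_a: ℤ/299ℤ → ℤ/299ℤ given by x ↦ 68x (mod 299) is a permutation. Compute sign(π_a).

Orbit of 185 under x↦68x: [185, 22, 1, 68, 139, 183]… (length divides ord_299(68)).
The orbit structure of x ↦ 68x mod 299: 60 orbits of sizes [6, 6, 6, 6, 6, 6, 6, 6, 6, 6, 6, 6, 6, 6, 6, 6, 6, 6, 6, 6, 6, 6, 6, 6, 6, 6, 6, 6, 6, 6, 6, 6, 6, 6, 6, 6, 6, 6, 6, 6, 6, 6, 6, 6, 3, 3, 3, 3, 2, 2, 2, 2, 2, 2, 2, 2, 2, 2, 2, 1].
Σ(ℓ_i−1) = 299−60 = 239; sign = (−1)^239 = -1.
The Jacobi symbol (68|299) = -1 (Zolotarev) agrees.

-1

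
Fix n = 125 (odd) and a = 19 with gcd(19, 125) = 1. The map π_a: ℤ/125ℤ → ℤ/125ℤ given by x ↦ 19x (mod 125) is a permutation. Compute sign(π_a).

Trace 51: π^k(51) = [51, 94, 36, 59, 121, 49, 56] for k=0..6.
Cycle lengths of π_19 on ℤ/125ℤ: [50, 50, 10, 10, 2, 2, 1]; 7 cycles in total.
With 7 cycles on 125 points, sign = (−1)^{125−7} = +1.
Check: (19/125) = +1 by Zolotarev.

+1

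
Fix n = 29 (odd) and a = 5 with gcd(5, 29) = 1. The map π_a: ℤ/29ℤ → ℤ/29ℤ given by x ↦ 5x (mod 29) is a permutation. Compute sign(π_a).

+1

Orbit of 7 under x↦5x: [7, 6, 1, 5, 25, 9, 16]… (length divides ord_29(5)).
π_5 has 3 disjoint cycles with lengths [14, 14, 1] on {0,…,28}.
3 cycles on 29: each ℓ→(−1)^(ℓ−1), product (−1)^26 = +1.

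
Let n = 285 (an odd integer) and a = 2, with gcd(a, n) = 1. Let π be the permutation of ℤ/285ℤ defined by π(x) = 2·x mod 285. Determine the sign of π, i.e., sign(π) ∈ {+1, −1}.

Trace 143: π^k(143) = [143, 1, 2, 4, 8, 16, 32] for k=0..6.
Cycle lengths of π_2 on ℤ/285ℤ: [36, 36, 36, 36, 36, 36, 18, 18, 18, 4, 4, 4, 2, 1]; 14 cycles in total.
285 − 14 = 271 transpositions; sign(π) = (−1)^271 = -1.

-1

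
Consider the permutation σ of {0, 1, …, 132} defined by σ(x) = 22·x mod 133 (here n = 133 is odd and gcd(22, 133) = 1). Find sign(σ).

-1

Start at x=113: 113 → 92 → 29 → 106 → 71 → 99 → 50 → … (one orbit).
Decompose π into cycles: lengths [18, 18, 18, 18, 18, 18, 18, 1, 1, 1, 1, 1, 1, 1] (14 cycles, including the fixed point 0).
With 14 cycles on 133 points, sign = (−1)^{133−14} = -1.
Via Zolotarev, sign(π_{22}) = (22|133) = -1.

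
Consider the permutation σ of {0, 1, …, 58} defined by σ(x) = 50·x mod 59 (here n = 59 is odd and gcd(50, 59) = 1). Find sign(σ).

-1

Trace 1: π^k(1) = [1, 50, 22, 38, 12, 10, 28] for k=0..6.
The orbit structure of x ↦ 50x mod 59: 2 orbits of sizes [58, 1].
With 2 cycles on 59 points, sign = (−1)^{59−2} = -1.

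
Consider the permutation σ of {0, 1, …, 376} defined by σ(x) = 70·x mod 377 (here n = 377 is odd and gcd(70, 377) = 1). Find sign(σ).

+1

Orbit of 70 under x↦70x: [70, 376, 307, 1]… (length divides ord_377(70)).
π_70 has 95 disjoint cycles with lengths [4, 4, 4, 4, 4, 4, 4, 4, 4, 4, 4, 4, 4, 4, 4, 4, 4, 4, 4, 4, 4, 4, 4, 4, 4, 4, 4, 4, 4, 4, 4, 4, 4, 4, 4, 4, 4, 4, 4, 4, 4, 4, 4, 4, 4, 4, 4, 4, 4, 4, 4, 4, 4, 4, 4, 4, 4, 4, 4, 4, 4, 4, 4, 4, 4, 4, 4, 4, 4, 4, 4, 4, 4, 4, 4, 4, 4, 4, 4, 4, 4, 4, 4, 4, 4, 4, 4, 4, 4, 4, 4, 4, 4, 4, 1] on {0,…,376}.
377 − 95 = 282 transpositions; sign(π) = (−1)^282 = +1.
The Jacobi symbol (70|377) = +1 (Zolotarev) agrees.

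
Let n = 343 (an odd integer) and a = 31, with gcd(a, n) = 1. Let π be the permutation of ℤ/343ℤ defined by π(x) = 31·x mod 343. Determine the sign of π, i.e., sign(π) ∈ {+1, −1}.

Trace 295: π^k(295) = [295, 227, 177, 342, 312, 68, 50] for k=0..6.
Cycle type of π: 42×7 + 6×8 + 1; total 16 cycles.
sign(π) = (−1)^{n − #cycles} = (−1)^{343−16} = (−1)^327 = -1.
The Jacobi symbol (31|343) = -1 (Zolotarev) agrees.

-1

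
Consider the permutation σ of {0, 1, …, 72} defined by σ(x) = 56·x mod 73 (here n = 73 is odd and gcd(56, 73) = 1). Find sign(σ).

Orbit of 46 under x↦56x: [46, 21, 8, 10, 49, 43, 72]… (length divides ord_73(56)).
Decompose π into cycles: lengths [24, 24, 24, 1] (4 cycles, including the fixed point 0).
73 − 4 = 69 transpositions; sign(π) = (−1)^69 = -1.
Check: (56/73) = -1 by Zolotarev.

-1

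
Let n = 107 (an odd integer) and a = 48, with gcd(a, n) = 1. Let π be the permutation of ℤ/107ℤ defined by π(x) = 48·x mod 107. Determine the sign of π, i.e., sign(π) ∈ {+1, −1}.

Start at x=102: 102 → 81 → 36 → 16 → 19 → 56 → 13 → … (one orbit).
Cycle type of π: 53×2 + 1; total 3 cycles.
Σ(ℓ_i−1) = 107−3 = 104; sign = (−1)^104 = +1.
Zolotarev: (48|107) = +1, matching the cycle-count sign.

+1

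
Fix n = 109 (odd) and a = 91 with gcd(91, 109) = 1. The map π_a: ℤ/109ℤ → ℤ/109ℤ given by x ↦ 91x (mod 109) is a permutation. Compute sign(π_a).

-1

Trace 28: π^k(28) = [28, 41, 25, 95, 34, 42, 7] for k=0..6.
Cycle lengths of π_91 on ℤ/109ℤ: [108, 1]; 2 cycles in total.
sign(π) = (−1)^{n − #cycles} = (−1)^{109−2} = (−1)^107 = -1.
(91|109)_J = -1 (Zolotarev's lemma cross-check).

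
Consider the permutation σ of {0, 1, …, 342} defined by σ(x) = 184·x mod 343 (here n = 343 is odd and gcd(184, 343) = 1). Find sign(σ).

+1

Trace 142: π^k(142) = [142, 60, 64, 114, 53, 148, 135] for k=0..6.
7 cycles of lengths [147, 147, 21, 21, 3, 3, 1].
Σ(ℓ_i−1) = 343−7 = 336; sign = (−1)^336 = +1.
The Jacobi symbol (184|343) = +1 (Zolotarev) agrees.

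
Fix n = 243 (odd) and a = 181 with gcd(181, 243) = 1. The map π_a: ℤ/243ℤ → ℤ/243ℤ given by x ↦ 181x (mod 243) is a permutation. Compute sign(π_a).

+1

Start at x=19: 19 → 37 → 136 → 73 → 91 → 190 → 127 → … (one orbit).
Cycle type of π: 27×6 + 9×6 + 3×6 + 1×9; total 27 cycles.
27 cycles on 243: each ℓ→(−1)^(ℓ−1), product (−1)^216 = +1.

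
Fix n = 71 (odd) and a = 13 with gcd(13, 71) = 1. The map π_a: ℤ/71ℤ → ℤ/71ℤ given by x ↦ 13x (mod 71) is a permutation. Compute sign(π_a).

-1

Trace 27: π^k(27) = [27, 67, 19, 34, 16, 66, 6] for k=0..6.
Cycle lengths of π_13 on ℤ/71ℤ: [70, 1]; 2 cycles in total.
With 2 cycles on 71 points, sign = (−1)^{71−2} = -1.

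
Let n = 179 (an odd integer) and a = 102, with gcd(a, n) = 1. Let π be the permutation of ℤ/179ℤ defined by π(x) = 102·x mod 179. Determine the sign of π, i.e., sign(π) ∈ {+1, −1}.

Orbit of 168 under x↦102x: [168, 131, 116, 18, 46, 38, 117]… (length divides ord_179(102)).
Cycle lengths of π_102 on ℤ/179ℤ: [178, 1]; 2 cycles in total.
Σ(ℓ_i−1) = 179−2 = 177; sign = (−1)^177 = -1.
Via Zolotarev, sign(π_{102}) = (102|179) = -1.

-1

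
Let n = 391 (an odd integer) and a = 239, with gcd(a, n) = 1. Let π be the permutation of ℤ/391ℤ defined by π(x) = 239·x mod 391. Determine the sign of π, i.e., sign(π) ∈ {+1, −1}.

Trace 1: π^k(1) = [1, 239, 35, 154, 52, 307, 256] for k=0..6.
The orbit structure of x ↦ 239x mod 391: 51 orbits of sizes [11, 11, 11, 11, 11, 11, 11, 11, 11, 11, 11, 11, 11, 11, 11, 11, 11, 11, 11, 11, 11, 11, 11, 11, 11, 11, 11, 11, 11, 11, 11, 11, 11, 11, 1, 1, 1, 1, 1, 1, 1, 1, 1, 1, 1, 1, 1, 1, 1, 1, 1].
sign(π) = (−1)^{n − #cycles} = (−1)^{391−51} = (−1)^340 = +1.
Zolotarev: (239|391) = +1, matching the cycle-count sign.

+1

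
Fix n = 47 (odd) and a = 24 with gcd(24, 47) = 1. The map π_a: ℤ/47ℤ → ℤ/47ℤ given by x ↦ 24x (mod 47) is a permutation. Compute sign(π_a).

Start at x=8: 8 → 4 → 2 → 1 → 24 → 12 → 6 → … (one orbit).
Cycle lengths of π_24 on ℤ/47ℤ: [23, 23, 1]; 3 cycles in total.
47 − 3 = 44 transpositions; sign(π) = (−1)^44 = +1.
The Jacobi symbol (24|47) = +1 (Zolotarev) agrees.

+1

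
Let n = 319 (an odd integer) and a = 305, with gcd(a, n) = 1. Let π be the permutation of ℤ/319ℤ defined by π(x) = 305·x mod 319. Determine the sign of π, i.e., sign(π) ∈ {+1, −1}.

+1

Orbit of 78 under x↦305x: [78, 184, 295, 17, 81, 142, 245]… (length divides ord_319(305)).
Decompose π into cycles: lengths [140, 140, 28, 10, 1] (5 cycles, including the fixed point 0).
sign(π) = (−1)^{n − #cycles} = (−1)^{319−5} = (−1)^314 = +1.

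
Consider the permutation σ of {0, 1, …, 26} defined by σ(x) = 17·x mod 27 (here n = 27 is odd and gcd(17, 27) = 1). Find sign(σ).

-1

Start at x=19: 19 → 26 → 10 → 8 → 1 → 17 → 19 (one orbit).
The orbit structure of x ↦ 17x mod 27: 8 orbits of sizes [6, 6, 6, 2, 2, 2, 2, 1].
sign(π) = (−1)^{n − #cycles} = (−1)^{27−8} = (−1)^19 = -1.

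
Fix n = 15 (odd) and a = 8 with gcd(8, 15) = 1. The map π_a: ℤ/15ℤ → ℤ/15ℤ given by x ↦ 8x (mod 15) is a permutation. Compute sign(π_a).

+1

Trace 4: π^k(4) = [4, 2, 1, 8] for k=0..3.
The orbit structure of x ↦ 8x mod 15: 5 orbits of sizes [4, 4, 4, 2, 1].
5 cycles on 15: each ℓ→(−1)^(ℓ−1), product (−1)^10 = +1.
The Jacobi symbol (8|15) = +1 (Zolotarev) agrees.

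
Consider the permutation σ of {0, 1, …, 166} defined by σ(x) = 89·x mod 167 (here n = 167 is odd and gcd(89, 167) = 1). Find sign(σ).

+1

Start at x=154: 154 → 12 → 66 → 29 → 76 → 84 → 128 → … (one orbit).
The orbit structure of x ↦ 89x mod 167: 3 orbits of sizes [83, 83, 1].
3 cycles on 167: each ℓ→(−1)^(ℓ−1), product (−1)^164 = +1.
Zolotarev: (89|167) = +1, matching the cycle-count sign.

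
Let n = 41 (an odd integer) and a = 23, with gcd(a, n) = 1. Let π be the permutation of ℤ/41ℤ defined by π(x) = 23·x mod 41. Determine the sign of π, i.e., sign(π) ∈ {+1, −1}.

+1

Orbit of 31 under x↦23x: [31, 16, 40, 18, 4, 10, 25]… (length divides ord_41(23)).
Cycle lengths of π_23 on ℤ/41ℤ: [10, 10, 10, 10, 1]; 5 cycles in total.
5 cycles on 41: each ℓ→(−1)^(ℓ−1), product (−1)^36 = +1.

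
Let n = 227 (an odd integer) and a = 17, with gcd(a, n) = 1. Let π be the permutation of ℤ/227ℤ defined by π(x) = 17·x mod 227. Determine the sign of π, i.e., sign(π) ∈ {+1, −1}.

Orbit of 91 under x↦17x: [91, 185, 194, 120, 224, 176, 41]… (length divides ord_227(17)).
π_17 has 2 disjoint cycles with lengths [226, 1] on {0,…,226}.
With 2 cycles on 227 points, sign = (−1)^{227−2} = -1.
Via Zolotarev, sign(π_{17}) = (17|227) = -1.

-1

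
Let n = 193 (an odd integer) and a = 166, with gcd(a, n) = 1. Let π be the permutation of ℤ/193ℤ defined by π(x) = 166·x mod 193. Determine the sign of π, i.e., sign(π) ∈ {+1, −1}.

+1

Start at x=150: 150 → 3 → 112 → 64 → 9 → 143 → 192 → … (one orbit).
Cycle lengths of π_166 on ℤ/193ℤ: [16, 16, 16, 16, 16, 16, 16, 16, 16, 16, 16, 16, 1]; 13 cycles in total.
193 − 13 = 180 transpositions; sign(π) = (−1)^180 = +1.
Zolotarev: (166|193) = +1, matching the cycle-count sign.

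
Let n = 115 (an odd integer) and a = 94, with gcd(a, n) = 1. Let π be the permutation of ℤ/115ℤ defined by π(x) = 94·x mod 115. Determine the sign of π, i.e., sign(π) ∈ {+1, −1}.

Orbit of 94 under x↦94x: [94, 96, 54, 16, 9, 41, 59]… (length divides ord_115(94)).
Cycle type of π: 22×4 + 11×2 + 2×2 + 1; total 9 cycles.
sign(π) = (−1)^{n − #cycles} = (−1)^{115−9} = (−1)^106 = +1.

+1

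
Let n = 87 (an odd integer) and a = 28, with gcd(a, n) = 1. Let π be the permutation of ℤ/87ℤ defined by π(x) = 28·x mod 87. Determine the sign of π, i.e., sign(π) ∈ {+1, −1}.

+1

Start at x=1: 1 → 28 → 1 (one orbit).
45 cycles of lengths [2, 2, 2, 2, 2, 2, 2, 2, 2, 2, 2, 2, 2, 2, 2, 2, 2, 2, 2, 2, 2, 2, 2, 2, 2, 2, 2, 2, 2, 2, 2, 2, 2, 2, 2, 2, 2, 2, 2, 2, 2, 2, 1, 1, 1].
n − c = 87 − 45 = 42; sign = (−1)^42 = +1.
Via Zolotarev, sign(π_{28}) = (28|87) = +1.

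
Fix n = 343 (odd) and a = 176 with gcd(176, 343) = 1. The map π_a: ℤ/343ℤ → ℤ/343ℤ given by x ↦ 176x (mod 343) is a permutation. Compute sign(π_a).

+1

Trace 78: π^k(78) = [78, 8, 36, 162, 43, 22, 99] for k=0..6.
Cycle lengths of π_176 on ℤ/343ℤ: [49, 49, 49, 49, 49, 49, 7, 7, 7, 7, 7, 7, 1, 1, 1, 1, 1, 1, 1]; 19 cycles in total.
343 − 19 = 324 transpositions; sign(π) = (−1)^324 = +1.
Check: (176/343) = +1 by Zolotarev.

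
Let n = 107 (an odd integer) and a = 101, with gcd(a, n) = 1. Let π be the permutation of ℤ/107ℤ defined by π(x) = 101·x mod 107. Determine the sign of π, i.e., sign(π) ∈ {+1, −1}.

Orbit of 30 under x↦101x: [30, 34, 10, 47, 39, 87, 13]… (length divides ord_107(101)).
3 cycles of lengths [53, 53, 1].
3 cycles on 107: each ℓ→(−1)^(ℓ−1), product (−1)^104 = +1.
Check: (101/107) = +1 by Zolotarev.

+1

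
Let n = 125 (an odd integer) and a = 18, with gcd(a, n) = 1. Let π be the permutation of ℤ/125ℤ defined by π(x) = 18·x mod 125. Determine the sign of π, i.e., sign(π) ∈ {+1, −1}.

Orbit of 24 under x↦18x: [24, 57, 26, 93, 49, 7, 1]… (length divides ord_125(18)).
π_18 has 12 disjoint cycles with lengths [20, 20, 20, 20, 20, 4, 4, 4, 4, 4, 4, 1] on {0,…,124}.
With 12 cycles on 125 points, sign = (−1)^{125−12} = -1.

-1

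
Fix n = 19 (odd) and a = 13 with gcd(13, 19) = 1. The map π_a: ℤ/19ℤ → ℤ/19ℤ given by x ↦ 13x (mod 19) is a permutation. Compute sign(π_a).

Start at x=5: 5 → 8 → 9 → 3 → 1 → 13 → 17 → … (one orbit).
Decompose π into cycles: lengths [18, 1] (2 cycles, including the fixed point 0).
With 2 cycles on 19 points, sign = (−1)^{19−2} = -1.

-1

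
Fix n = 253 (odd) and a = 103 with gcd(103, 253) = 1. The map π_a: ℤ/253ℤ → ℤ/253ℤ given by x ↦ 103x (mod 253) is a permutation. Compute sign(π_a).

Trace 147: π^k(147) = [147, 214, 31, 157, 232, 114, 104] for k=0..6.
π_103 has 6 disjoint cycles with lengths [110, 110, 22, 5, 5, 1] on {0,…,252}.
253 − 6 = 247 transpositions; sign(π) = (−1)^247 = -1.

-1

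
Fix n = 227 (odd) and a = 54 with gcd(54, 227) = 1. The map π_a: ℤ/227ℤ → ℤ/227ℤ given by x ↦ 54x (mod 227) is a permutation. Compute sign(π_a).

Trace 199: π^k(199) = [199, 77, 72, 29, 204, 120, 124] for k=0..6.
Cycle lengths of π_54 on ℤ/227ℤ: [226, 1]; 2 cycles in total.
sign(π) = (−1)^{n − #cycles} = (−1)^{227−2} = (−1)^225 = -1.
Zolotarev: (54|227) = -1, matching the cycle-count sign.

-1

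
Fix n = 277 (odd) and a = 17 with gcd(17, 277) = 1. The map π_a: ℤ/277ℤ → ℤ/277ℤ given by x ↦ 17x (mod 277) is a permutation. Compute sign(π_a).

Start at x=249: 249 → 78 → 218 → 105 → 123 → 152 → 91 → … (one orbit).
The orbit structure of x ↦ 17x mod 277: 2 orbits of sizes [276, 1].
n − c = 277 − 2 = 275; sign = (−1)^275 = -1.
(17|277)_J = -1 (Zolotarev's lemma cross-check).

-1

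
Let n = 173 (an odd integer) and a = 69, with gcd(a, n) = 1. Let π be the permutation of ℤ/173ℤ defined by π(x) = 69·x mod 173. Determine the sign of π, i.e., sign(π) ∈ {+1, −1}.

Orbit of 82 under x↦69x: [82, 122, 114, 81, 53, 24, 99]… (length divides ord_173(69)).
Cycle lengths of π_69 on ℤ/173ℤ: [172, 1]; 2 cycles in total.
With 2 cycles on 173 points, sign = (−1)^{173−2} = -1.
The Jacobi symbol (69|173) = -1 (Zolotarev) agrees.

-1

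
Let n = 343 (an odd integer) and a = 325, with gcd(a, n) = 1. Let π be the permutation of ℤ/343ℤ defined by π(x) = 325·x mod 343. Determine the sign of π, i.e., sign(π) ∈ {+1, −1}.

Trace 1: π^k(1) = [1, 325, 324, 342, 18, 19] for k=0..5.
The orbit structure of x ↦ 325x mod 343: 58 orbits of sizes [6, 6, 6, 6, 6, 6, 6, 6, 6, 6, 6, 6, 6, 6, 6, 6, 6, 6, 6, 6, 6, 6, 6, 6, 6, 6, 6, 6, 6, 6, 6, 6, 6, 6, 6, 6, 6, 6, 6, 6, 6, 6, 6, 6, 6, 6, 6, 6, 6, 6, 6, 6, 6, 6, 6, 6, 6, 1].
n − c = 343 − 58 = 285; sign = (−1)^285 = -1.
Via Zolotarev, sign(π_{325}) = (325|343) = -1.

-1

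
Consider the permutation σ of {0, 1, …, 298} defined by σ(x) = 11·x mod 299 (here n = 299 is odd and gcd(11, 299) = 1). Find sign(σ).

+1

Trace 175: π^k(175) = [175, 131, 245, 4, 44, 185, 241] for k=0..6.
The orbit structure of x ↦ 11x mod 299: 5 orbits of sizes [132, 132, 22, 12, 1].
Σ(ℓ_i−1) = 299−5 = 294; sign = (−1)^294 = +1.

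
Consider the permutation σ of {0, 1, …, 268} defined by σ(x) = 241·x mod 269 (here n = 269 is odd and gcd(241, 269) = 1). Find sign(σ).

-1

Trace 180: π^k(180) = [180, 71, 164, 250, 263, 168, 138] for k=0..6.
Decompose π into cycles: lengths [268, 1] (2 cycles, including the fixed point 0).
269 − 2 = 267 transpositions; sign(π) = (−1)^267 = -1.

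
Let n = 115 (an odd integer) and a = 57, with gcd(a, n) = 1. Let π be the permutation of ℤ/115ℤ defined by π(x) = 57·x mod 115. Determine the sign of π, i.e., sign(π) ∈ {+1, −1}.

Start at x=59: 59 → 28 → 101 → 7 → 54 → 88 → 71 → … (one orbit).
π_57 has 5 disjoint cycles with lengths [44, 44, 22, 4, 1] on {0,…,114}.
115 − 5 = 110 transpositions; sign(π) = (−1)^110 = +1.

+1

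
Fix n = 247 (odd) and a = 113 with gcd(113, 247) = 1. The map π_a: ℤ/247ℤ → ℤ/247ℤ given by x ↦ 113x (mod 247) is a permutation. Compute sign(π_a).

-1

Trace 1: π^k(1) = [1, 113, 172, 170, 191, 94] for k=0..5.
50 cycles of lengths [6, 6, 6, 6, 6, 6, 6, 6, 6, 6, 6, 6, 6, 6, 6, 6, 6, 6, 6, 6, 6, 6, 6, 6, 6, 6, 6, 6, 6, 6, 6, 6, 6, 6, 6, 6, 3, 3, 3, 3, 2, 2, 2, 2, 2, 2, 2, 2, 2, 1].
Σ(ℓ_i−1) = 247−50 = 197; sign = (−1)^197 = -1.
Via Zolotarev, sign(π_{113}) = (113|247) = -1.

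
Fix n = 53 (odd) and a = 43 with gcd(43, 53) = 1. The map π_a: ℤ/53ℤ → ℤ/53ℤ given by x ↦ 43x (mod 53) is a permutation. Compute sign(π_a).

Start at x=11: 11 → 49 → 40 → 24 → 25 → 15 → 9 → … (one orbit).
3 cycles of lengths [26, 26, 1].
3 cycles on 53: each ℓ→(−1)^(ℓ−1), product (−1)^50 = +1.
(43|53)_J = +1 (Zolotarev's lemma cross-check).

+1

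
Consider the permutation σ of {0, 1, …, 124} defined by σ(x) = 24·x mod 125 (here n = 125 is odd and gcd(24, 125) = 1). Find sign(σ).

Orbit of 24 under x↦24x: [24, 76, 74, 26, 124, 101, 49]… (length divides ord_125(24)).
Decompose π into cycles: lengths [10, 10, 10, 10, 10, 10, 10, 10, 10, 10, 2, 2, 2, 2, 2, 2, 2, 2, 2, 2, 2, 2, 1] (23 cycles, including the fixed point 0).
Σ(ℓ_i−1) = 125−23 = 102; sign = (−1)^102 = +1.
Check: (24/125) = +1 by Zolotarev.

+1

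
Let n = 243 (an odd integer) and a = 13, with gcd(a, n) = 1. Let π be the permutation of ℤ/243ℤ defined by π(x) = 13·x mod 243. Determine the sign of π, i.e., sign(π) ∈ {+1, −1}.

+1

Start at x=232: 232 → 100 → 85 → 133 → 28 → 121 → 115 → … (one orbit).
Decompose π into cycles: lengths [81, 81, 27, 27, 9, 9, 3, 3, 1, 1, 1] (11 cycles, including the fixed point 0).
243 − 11 = 232 transpositions; sign(π) = (−1)^232 = +1.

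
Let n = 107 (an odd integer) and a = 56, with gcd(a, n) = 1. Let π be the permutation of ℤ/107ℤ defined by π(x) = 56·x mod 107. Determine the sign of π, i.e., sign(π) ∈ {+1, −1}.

Trace 19: π^k(19) = [19, 101, 92, 16, 40, 100, 36] for k=0..6.
Cycle lengths of π_56 on ℤ/107ℤ: [53, 53, 1]; 3 cycles in total.
107 − 3 = 104 transpositions; sign(π) = (−1)^104 = +1.
(56|107)_J = +1 (Zolotarev's lemma cross-check).

+1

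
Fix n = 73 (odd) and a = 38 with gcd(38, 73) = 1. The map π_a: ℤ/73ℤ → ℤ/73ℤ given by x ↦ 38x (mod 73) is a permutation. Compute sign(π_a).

Orbit of 18 under x↦38x: [18, 27, 4, 6, 9, 50, 2]… (length divides ord_73(38)).
The orbit structure of x ↦ 38x mod 73: 3 orbits of sizes [36, 36, 1].
73 − 3 = 70 transpositions; sign(π) = (−1)^70 = +1.

+1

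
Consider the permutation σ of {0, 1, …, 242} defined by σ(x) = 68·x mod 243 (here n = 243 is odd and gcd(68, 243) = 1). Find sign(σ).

-1

Orbit of 226 under x↦68x: [226, 59, 124, 170, 139, 218, 1]… (length divides ord_243(68)).
6 cycles of lengths [162, 54, 18, 6, 2, 1].
Σ(ℓ_i−1) = 243−6 = 237; sign = (−1)^237 = -1.
Via Zolotarev, sign(π_{68}) = (68|243) = -1.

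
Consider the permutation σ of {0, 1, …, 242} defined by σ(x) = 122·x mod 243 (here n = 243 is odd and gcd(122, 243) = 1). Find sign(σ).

Start at x=172: 172 → 86 → 43 → 143 → 193 → 218 → 109 → … (one orbit).
Cycle lengths of π_122 on ℤ/243ℤ: [162, 54, 18, 6, 2, 1]; 6 cycles in total.
With 6 cycles on 243 points, sign = (−1)^{243−6} = -1.
Via Zolotarev, sign(π_{122}) = (122|243) = -1.

-1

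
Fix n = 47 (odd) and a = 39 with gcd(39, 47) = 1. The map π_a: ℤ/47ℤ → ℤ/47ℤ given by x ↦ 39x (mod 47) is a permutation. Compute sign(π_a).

-1

Start at x=13: 13 → 37 → 33 → 18 → 44 → 24 → 43 → … (one orbit).
Cycle type of π: 46 + 1; total 2 cycles.
2 cycles on 47: each ℓ→(−1)^(ℓ−1), product (−1)^45 = -1.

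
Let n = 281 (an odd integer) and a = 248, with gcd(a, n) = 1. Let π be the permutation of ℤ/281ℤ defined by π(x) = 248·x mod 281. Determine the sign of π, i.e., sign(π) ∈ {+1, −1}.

+1

Start at x=1: 1 → 248 → 246 → 31 → 101 → 39 → 118 → … (one orbit).
Cycle type of π: 140×2 + 1; total 3 cycles.
n − c = 281 − 3 = 278; sign = (−1)^278 = +1.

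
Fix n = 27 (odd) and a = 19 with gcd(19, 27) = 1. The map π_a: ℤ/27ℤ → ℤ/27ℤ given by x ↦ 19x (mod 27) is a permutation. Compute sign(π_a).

+1

Orbit of 1 under x↦19x: [1, 19, 10]… (length divides ord_27(19)).
Cycle type of π: 3×6 + 1×9; total 15 cycles.
Σ(ℓ_i−1) = 27−15 = 12; sign = (−1)^12 = +1.
Zolotarev: (19|27) = +1, matching the cycle-count sign.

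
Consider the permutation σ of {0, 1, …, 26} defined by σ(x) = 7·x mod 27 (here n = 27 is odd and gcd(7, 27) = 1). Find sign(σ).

+1

Orbit of 4 under x↦7x: [4, 1, 7, 22, 19, 25, 13]… (length divides ord_27(7)).
The orbit structure of x ↦ 7x mod 27: 7 orbits of sizes [9, 9, 3, 3, 1, 1, 1].
27 − 7 = 20 transpositions; sign(π) = (−1)^20 = +1.
(7|27)_J = +1 (Zolotarev's lemma cross-check).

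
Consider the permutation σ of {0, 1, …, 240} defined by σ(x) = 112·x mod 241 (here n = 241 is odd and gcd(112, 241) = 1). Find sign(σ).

Trace 209: π^k(209) = [209, 31, 98, 131, 212, 126, 134] for k=0..6.
The orbit structure of x ↦ 112x mod 241: 2 orbits of sizes [240, 1].
With 2 cycles on 241 points, sign = (−1)^{241−2} = -1.
(112|241)_J = -1 (Zolotarev's lemma cross-check).

-1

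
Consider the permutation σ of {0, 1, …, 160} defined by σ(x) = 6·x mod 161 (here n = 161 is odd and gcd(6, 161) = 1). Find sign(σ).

-1

Trace 55: π^k(55) = [55, 8, 48, 127, 118, 64, 62] for k=0..6.
12 cycles of lengths [22, 22, 22, 22, 22, 22, 11, 11, 2, 2, 2, 1].
n − c = 161 − 12 = 149; sign = (−1)^149 = -1.
Via Zolotarev, sign(π_{6}) = (6|161) = -1.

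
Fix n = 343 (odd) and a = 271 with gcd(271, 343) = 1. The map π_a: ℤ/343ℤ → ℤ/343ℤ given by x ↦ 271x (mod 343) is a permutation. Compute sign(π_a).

Orbit of 23 under x↦271x: [23, 59, 211, 243, 340, 216, 226]… (length divides ord_343(271)).
4 cycles of lengths [294, 42, 6, 1].
4 cycles on 343: each ℓ→(−1)^(ℓ−1), product (−1)^339 = -1.

-1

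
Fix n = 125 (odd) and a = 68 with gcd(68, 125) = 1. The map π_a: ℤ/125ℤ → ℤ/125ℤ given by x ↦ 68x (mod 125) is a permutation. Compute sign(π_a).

Trace 57: π^k(57) = [57, 1, 68, 124] for k=0..3.
32 cycles of lengths [4, 4, 4, 4, 4, 4, 4, 4, 4, 4, 4, 4, 4, 4, 4, 4, 4, 4, 4, 4, 4, 4, 4, 4, 4, 4, 4, 4, 4, 4, 4, 1].
Σ(ℓ_i−1) = 125−32 = 93; sign = (−1)^93 = -1.

-1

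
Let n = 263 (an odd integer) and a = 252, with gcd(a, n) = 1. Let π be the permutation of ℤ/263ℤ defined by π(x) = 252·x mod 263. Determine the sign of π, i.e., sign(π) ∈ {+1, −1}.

-1

Orbit of 95 under x↦252x: [95, 7, 186, 58, 151, 180, 124]… (length divides ord_263(252)).
Cycle type of π: 262 + 1; total 2 cycles.
263 − 2 = 261 transpositions; sign(π) = (−1)^261 = -1.
(252|263)_J = -1 (Zolotarev's lemma cross-check).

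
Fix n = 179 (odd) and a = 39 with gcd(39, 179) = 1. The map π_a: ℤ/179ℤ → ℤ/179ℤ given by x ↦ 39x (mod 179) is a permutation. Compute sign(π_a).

Trace 49: π^k(49) = [49, 121, 65, 29, 57, 75, 61] for k=0..6.
Cycle type of π: 89×2 + 1; total 3 cycles.
Σ(ℓ_i−1) = 179−3 = 176; sign = (−1)^176 = +1.
Via Zolotarev, sign(π_{39}) = (39|179) = +1.

+1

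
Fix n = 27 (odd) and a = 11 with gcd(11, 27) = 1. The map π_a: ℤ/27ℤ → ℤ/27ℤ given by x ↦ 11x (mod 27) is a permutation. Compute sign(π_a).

-1

Start at x=14: 14 → 19 → 20 → 4 → 17 → 25 → 5 → … (one orbit).
Cycle type of π: 18 + 6 + 2 + 1; total 4 cycles.
n − c = 27 − 4 = 23; sign = (−1)^23 = -1.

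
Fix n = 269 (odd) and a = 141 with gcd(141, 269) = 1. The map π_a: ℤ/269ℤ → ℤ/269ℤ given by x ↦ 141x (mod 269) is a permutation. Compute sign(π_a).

Start at x=195: 195 → 57 → 236 → 189 → 18 → 117 → 88 → … (one orbit).
2 cycles of lengths [268, 1].
269 − 2 = 267 transpositions; sign(π) = (−1)^267 = -1.
The Jacobi symbol (141|269) = -1 (Zolotarev) agrees.

-1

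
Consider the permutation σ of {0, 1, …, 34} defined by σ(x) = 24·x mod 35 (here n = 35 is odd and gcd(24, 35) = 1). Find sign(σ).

Orbit of 24 under x↦24x: [24, 16, 34, 11, 19, 1]… (length divides ord_35(24)).
Cycle lengths of π_24 on ℤ/35ℤ: [6, 6, 6, 6, 6, 2, 2, 1]; 8 cycles in total.
Σ(ℓ_i−1) = 35−8 = 27; sign = (−1)^27 = -1.
(24|35)_J = -1 (Zolotarev's lemma cross-check).

-1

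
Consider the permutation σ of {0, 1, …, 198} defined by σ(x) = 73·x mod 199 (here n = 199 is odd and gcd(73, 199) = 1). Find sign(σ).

Trace 73: π^k(73) = [73, 155, 171, 145, 38, 187, 119] for k=0..6.
Decompose π into cycles: lengths [198, 1] (2 cycles, including the fixed point 0).
199 − 2 = 197 transpositions; sign(π) = (−1)^197 = -1.
Zolotarev: (73|199) = -1, matching the cycle-count sign.

-1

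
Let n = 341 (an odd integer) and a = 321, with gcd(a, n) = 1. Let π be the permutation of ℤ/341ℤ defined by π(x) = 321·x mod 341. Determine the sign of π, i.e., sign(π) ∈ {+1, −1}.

+1

Start at x=282: 282 → 157 → 270 → 56 → 244 → 235 → 74 → … (one orbit).
Cycle lengths of π_321 on ℤ/341ℤ: [30, 30, 30, 30, 30, 30, 30, 30, 30, 30, 30, 10, 1]; 13 cycles in total.
With 13 cycles on 341 points, sign = (−1)^{341−13} = +1.
Zolotarev: (321|341) = +1, matching the cycle-count sign.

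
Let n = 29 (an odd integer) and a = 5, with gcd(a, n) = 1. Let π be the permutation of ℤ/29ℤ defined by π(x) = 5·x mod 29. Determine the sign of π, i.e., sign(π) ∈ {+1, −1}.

Trace 6: π^k(6) = [6, 1, 5, 25, 9, 16, 22] for k=0..6.
Decompose π into cycles: lengths [14, 14, 1] (3 cycles, including the fixed point 0).
3 cycles on 29: each ℓ→(−1)^(ℓ−1), product (−1)^26 = +1.
Zolotarev: (5|29) = +1, matching the cycle-count sign.

+1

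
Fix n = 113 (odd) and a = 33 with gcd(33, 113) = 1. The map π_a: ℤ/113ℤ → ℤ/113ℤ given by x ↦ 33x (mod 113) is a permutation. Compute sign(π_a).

-1

Start at x=92: 92 → 98 → 70 → 50 → 68 → 97 → 37 → … (one orbit).
π_33 has 2 disjoint cycles with lengths [112, 1] on {0,…,112}.
113 − 2 = 111 transpositions; sign(π) = (−1)^111 = -1.
Zolotarev: (33|113) = -1, matching the cycle-count sign.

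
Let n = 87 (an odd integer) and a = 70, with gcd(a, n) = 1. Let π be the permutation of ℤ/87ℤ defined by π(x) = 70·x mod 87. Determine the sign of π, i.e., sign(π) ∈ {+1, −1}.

-1

Orbit of 46 under x↦70x: [46, 1, 70, 28]… (length divides ord_87(70)).
Cycle lengths of π_70 on ℤ/87ℤ: [4, 4, 4, 4, 4, 4, 4, 4, 4, 4, 4, 4, 4, 4, 4, 4, 4, 4, 4, 4, 4, 1, 1, 1]; 24 cycles in total.
sign(π) = (−1)^{n − #cycles} = (−1)^{87−24} = (−1)^63 = -1.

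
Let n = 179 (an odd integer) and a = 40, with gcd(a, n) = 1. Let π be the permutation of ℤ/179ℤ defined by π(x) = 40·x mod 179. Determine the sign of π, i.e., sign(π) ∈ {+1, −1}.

Start at x=28: 28 → 46 → 50 → 31 → 166 → 17 → 143 → … (one orbit).
Cycle type of π: 178 + 1; total 2 cycles.
2 cycles on 179: each ℓ→(−1)^(ℓ−1), product (−1)^177 = -1.
Check: (40/179) = -1 by Zolotarev.

-1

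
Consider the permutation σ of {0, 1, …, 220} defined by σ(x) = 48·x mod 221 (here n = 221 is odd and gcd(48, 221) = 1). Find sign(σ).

Orbit of 183 under x↦48x: [183, 165, 185, 40, 152, 3, 144]… (length divides ord_221(48)).
π_48 has 10 disjoint cycles with lengths [48, 48, 48, 48, 16, 3, 3, 3, 3, 1] on {0,…,220}.
10 cycles on 221: each ℓ→(−1)^(ℓ−1), product (−1)^211 = -1.
Via Zolotarev, sign(π_{48}) = (48|221) = -1.

-1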